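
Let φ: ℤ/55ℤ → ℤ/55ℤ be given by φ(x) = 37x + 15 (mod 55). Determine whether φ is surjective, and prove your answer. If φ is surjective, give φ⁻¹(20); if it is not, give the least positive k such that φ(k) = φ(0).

Recall: surjectivity means every element of the codomain has a preimage under φ.
Since gcd(37, 55) = 1, 37 is invertible modulo 55. Euclid's algorithm: 55 = 1·37 + 18, 37 = 2·18 + 1; back-substituting gives 1 = 3·37 − 2·55, so 37⁻¹ ≡ 3 (mod 55).
Then y ↦ 3(y − 15) is a two-sided inverse to φ, so every y ∈ ℤ/55ℤ has a preimage.
So φ is surjective.
Since φ is surjective, we compute φ⁻¹(20): solve 37x + 15 ≡ 20 (mod 55), i.e. 37x ≡ 5 (mod 55).
Multiplying by 37⁻¹ = 3 gives x ≡ 3·5 = 15 ≡ 15 (mod 55).
Check: φ(15) = 37·15 + 15 = 570 = 10·55 + 20 ≡ 20 (mod 55).

15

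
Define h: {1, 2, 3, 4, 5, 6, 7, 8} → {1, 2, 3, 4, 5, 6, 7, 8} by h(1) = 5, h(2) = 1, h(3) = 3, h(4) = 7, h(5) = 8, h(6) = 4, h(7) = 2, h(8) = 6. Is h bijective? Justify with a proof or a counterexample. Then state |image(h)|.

The values 5, 1, 3, 7, 8, 4, 2, 6 are a permutation of {1, 2, 3, 4, 5, 6, 7, 8}: each element appears exactly once.
So h is injective and surjective, hence bijective.
The image of h is {1, 2, 3, 4, 5, 6, 7, 8}, which has 8 elements.

8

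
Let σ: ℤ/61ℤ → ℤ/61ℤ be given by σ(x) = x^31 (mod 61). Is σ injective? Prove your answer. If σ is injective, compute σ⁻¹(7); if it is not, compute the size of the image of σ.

54

Since 61 is prime, the nonzero elements of ℤ/61ℤ form a cyclic group of order 60.
As gcd(31, 60) = 1, raising to the 31st power is a bijection on this group: if u^31 ≡ v^31 then (uv^{−1})^31 = 1, and the only element of order dividing gcd(31, 60) = 1 is 1, so u = v.
With σ(0) = 0 this makes σ injective on all of ℤ/61ℤ, hence bijective (finite equal-size domain and codomain). In particular σ is injective.
Since σ is injective, we find the preimage of 7. The inverse of x ↦ x^31 on (ℤ/61ℤ)^× is x ↦ x^31, because 31·31 = 961 = 16·60 + 1 ≡ 1 (mod 60) and x^{60} = 1 for x ≠ 0 (Fermat). So σ⁻¹(7) = 7^31 mod 61.
Repeated squaring mod 61: 7^1 ≡ 7, 7^2 ≡ 7² = 49, 7^4 ≡ 49² = 2401 ≡ 22, 7^8 ≡ 22² = 484 ≡ 57, 7^16 ≡ 57² = 3249 ≡ 16. Since 31 = 16 + 8 + 4 + 2 + 1, 7^31 ≡ 16·57·22·49·7: 16·57 = 912 ≡ 58, then 58·22 = 1276 ≡ 56, then 56·49 = 2744 ≡ 60, then 60·7 = 420 ≡ 54. So 7^31 ≡ 54 (mod 61).
Hence σ⁻¹(7) = 54.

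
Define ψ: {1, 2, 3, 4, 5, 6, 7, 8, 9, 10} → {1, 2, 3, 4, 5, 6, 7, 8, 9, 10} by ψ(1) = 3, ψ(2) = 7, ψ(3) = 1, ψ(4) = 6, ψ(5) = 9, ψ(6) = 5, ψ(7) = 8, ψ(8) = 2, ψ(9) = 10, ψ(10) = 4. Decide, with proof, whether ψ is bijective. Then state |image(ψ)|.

10

The values 3, 7, 1, 6, 9, 5, 8, 2, 10, 4 are a permutation of {1, 2, 3, 4, 5, 6, 7, 8, 9, 10}: each element appears exactly once.
So ψ is injective and surjective, hence bijective.
The image of ψ is {1, 2, 3, 4, 5, 6, 7, 8, 9, 10}, which has 10 elements.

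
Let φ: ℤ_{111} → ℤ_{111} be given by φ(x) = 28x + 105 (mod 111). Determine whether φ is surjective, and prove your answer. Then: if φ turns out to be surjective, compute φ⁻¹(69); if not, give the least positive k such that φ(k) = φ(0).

78

Recall that surjectivity means every element of the codomain has a preimage under φ.
Since gcd(28, 111) = 1, 28 is invertible modulo 111. Euclid's algorithm: 111 = 3·28 + 27, 28 = 1·27 + 1; back-substituting gives 1 = 4·28 − 1·111, so 28⁻¹ ≡ 4 (mod 111).
For any y ∈ ℤ_{111}, x = 4(y − 105) mod 111 satisfies φ(x) = 28·4(y − 105) + 105 ≡ y (since 28·4 ≡ 1 mod 111). So every y has a preimage.
Hence φ is surjective.
Since φ is surjective, we compute φ⁻¹(69): solve 28x + 105 ≡ 69 (mod 111), i.e. 28x ≡ 75 (mod 111).
Multiplying by 28⁻¹ = 4 gives x ≡ 4·75 = 300 = 2·111 + 78 ≡ 78 (mod 111).
Check: φ(78) = 28·78 + 105 = 2289 = 20·111 + 69 ≡ 69 (mod 111).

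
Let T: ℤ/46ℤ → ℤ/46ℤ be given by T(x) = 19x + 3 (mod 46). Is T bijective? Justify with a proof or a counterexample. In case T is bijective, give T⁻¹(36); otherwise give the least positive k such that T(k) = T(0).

Suppose T(a) = T(b) in ℤ/46ℤ. Then 19a + 3 ≡ 19b + 3 (mod 46), hence 19(a − b) ≡ 0 (mod 46).
Since gcd(19, 46) = 1, 19 is invertible modulo 46, therefore a − b ≡ 0 (mod 46), i.e. a = b.
We now compute 19⁻¹ mod 46 explicitly. Euclid's algorithm: 46 = 2·19 + 8, 19 = 2·8 + 3, 8 = 2·3 + 2, 3 = 1·2 + 1; back-substituting gives 1 = 17·19 − 7·46, so 19⁻¹ ≡ 17 (mod 46).
For any y ∈ ℤ/46ℤ, x = 17(y − 3) mod 46 satisfies T(x) = 19·17(y − 3) + 3 ≡ y (since 19·17 ≡ 1 mod 46). So every y has a preimage.
Therefore T is bijective.
Since T is bijective, we find T⁻¹(36): we need 19x ≡ 36 − 3 ≡ 33 (mod 46). Using 19⁻¹ = 17: x ≡ 17·33 = 561 = 12·46 + 9, so x = 9.
Check: T(9) = 19·9 + 3 = 174 = 3·46 + 36 ≡ 36 (mod 46).

9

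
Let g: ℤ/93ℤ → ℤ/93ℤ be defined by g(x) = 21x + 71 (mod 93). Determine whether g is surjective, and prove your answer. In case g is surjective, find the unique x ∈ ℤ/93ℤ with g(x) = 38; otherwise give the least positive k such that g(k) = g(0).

31

Since gcd(21, 93) = 3, we have 21x ≡ 0 (mod 3) for all x, so g(x) ≡ 2 (mod 3).
But 0 ≢ 2 (mod 3), so 0 ∈ ℤ/93ℤ has no preimage. So g is not surjective.
Since g is not surjective, we find the least positive k with g(k) = g(0): this means 21k ≡ 0 (mod 93), i.e. 93 ∣ 21k. Since gcd(21, 93) = 3, dividing through by 3 this holds exactly when 31 ∣ 7k, and as gcd(7, 31) = 1, exactly when 31 ∣ k.
The smallest positive such k is 31.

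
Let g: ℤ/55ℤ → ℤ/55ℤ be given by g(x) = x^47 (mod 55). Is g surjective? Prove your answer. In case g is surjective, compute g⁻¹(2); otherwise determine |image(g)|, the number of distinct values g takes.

Computing x^47 mod 55 for each x (by repeated squaring, reducing mod 55 at every step), the values g(0), g(1), …, g(54) are: 0, 1, 18, 42, 49, 25, 41, 28, 2, 4, 10, 11, 23, 7, 9, 5, 36, 8, 17, 24, 15, 21, 33, 12, 29, 20, 16, 3, 52, 39, 35, 26, 43, 22, 34, 40, 31, 38, 47, 19, 50, 46, 48, 32, 44, 45, 51, 53, 27, 14, 30, 6, 13, 37, 54.
Every element of ℤ/55ℤ appears exactly once in this list, so g is a bijection, and in particular surjective.
Since g is surjective, we read off the preimage of 2 from the same table: g(8) = 2, so g⁻¹(2) = 8.

8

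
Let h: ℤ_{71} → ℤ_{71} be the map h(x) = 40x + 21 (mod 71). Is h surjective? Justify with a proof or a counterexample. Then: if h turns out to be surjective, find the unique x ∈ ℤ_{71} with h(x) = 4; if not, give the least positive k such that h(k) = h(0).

Since gcd(40, 71) = 1, 40 is invertible modulo 71. Euclid's algorithm: 71 = 1·40 + 31, 40 = 1·31 + 9, 31 = 3·9 + 4, 9 = 2·4 + 1; back-substituting gives 1 = 16·40 − 9·71, so 40⁻¹ ≡ 16 (mod 71).
For any y ∈ ℤ_{71}, x = 16(y − 21) mod 71 satisfies h(x) = 40·16(y − 21) + 21 ≡ y (since 40·16 ≡ 1 mod 71). So every y has a preimage.
So h is surjective.
Since h is surjective, we find h⁻¹(4): we need 40x ≡ 4 − 21 ≡ 54 (mod 71). Using 40⁻¹ = 16: x ≡ 16·54 = 864 = 12·71 + 12, so x = 12.
Check: h(12) = 40·12 + 21 = 501 = 7·71 + 4 ≡ 4 (mod 71).

12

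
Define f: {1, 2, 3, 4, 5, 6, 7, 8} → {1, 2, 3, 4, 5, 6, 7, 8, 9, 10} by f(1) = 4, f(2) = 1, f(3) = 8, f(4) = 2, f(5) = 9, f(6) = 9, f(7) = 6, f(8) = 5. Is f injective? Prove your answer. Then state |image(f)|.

f(5) = 9 = f(6) with 5 ≠ 6, so f is not injective.
The image of f is {1, 2, 4, 5, 6, 8, 9}, which has 7 elements.

7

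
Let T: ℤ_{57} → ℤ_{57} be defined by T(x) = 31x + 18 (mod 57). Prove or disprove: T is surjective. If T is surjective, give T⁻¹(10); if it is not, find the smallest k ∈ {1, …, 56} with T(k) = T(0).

Recall: surjectivity means every element of the codomain has a preimage under T.
Since gcd(31, 57) = 1, 31 is invertible modulo 57. Euclid's algorithm: 57 = 1·31 + 26, 31 = 1·26 + 5, 26 = 5·5 + 1; back-substituting gives 1 = 46·31 − 25·57, so 31⁻¹ ≡ 46 (mod 57).
Then y ↦ 46(y − 18) is a two-sided inverse to T, so every y ∈ ℤ_{57} has a preimage.
Hence T is surjective.
Since T is surjective, we find T⁻¹(10): we need 31x ≡ 10 − 18 ≡ 49 (mod 57). Using 31⁻¹ = 46: x ≡ 46·49 = 2254 = 39·57 + 31, so x = 31.
Check: T(31) = 31·31 + 18 = 979 = 17·57 + 10 ≡ 10 (mod 57).

31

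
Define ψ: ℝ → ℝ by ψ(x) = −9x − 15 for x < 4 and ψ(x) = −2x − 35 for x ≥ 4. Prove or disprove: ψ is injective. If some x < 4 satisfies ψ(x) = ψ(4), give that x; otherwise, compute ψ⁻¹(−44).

28/9

Both pieces are strictly decreasing (slopes −9 and −2), so each is injective on its own interval.
The left piece maps (−∞, 4) onto (−51, ∞); the right piece maps [4, ∞) onto (−∞, −43].
These images overlap. In particular ψ(4) = −43 (right piece), and solving −9x − 15 = −43 on the left piece gives x = 28/9 < 4.
So ψ(28/9) = ψ(4) with 28/9 ≠ 4, and ψ is not injective. This x = 28/9 is the requested value below 4.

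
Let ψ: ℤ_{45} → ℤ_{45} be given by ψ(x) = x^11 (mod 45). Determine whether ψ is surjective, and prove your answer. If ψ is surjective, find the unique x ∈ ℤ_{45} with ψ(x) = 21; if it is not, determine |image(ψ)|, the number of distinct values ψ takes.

ψ(0) = 0^11 = 0.
ψ(15): Repeated squaring mod 45: 15^1 ≡ 15, 15^2 ≡ 15² = 225 ≡ 0, 15^4 ≡ 0² = 0, 15^8 ≡ 0² = 0. Since 11 = 8 + 2 + 1, 15^11 ≡ 0·0·15: 0·0 = 0, then 0·15 = 0. So 15^11 ≡ 0 (mod 45).
So ψ(0) = ψ(15) = 0 while 0 ≠ 15, therefore ψ is not injective.
A non-injective map from the 45-element set ℤ_{45} to itself takes at most 44 distinct values, so it cannot be surjective. Therefore ψ is not surjective.
Since ψ is not surjective, we determine |image(ψ)|. Computing x^11 mod 45 for each x (by repeated squaring, reducing mod 45 at every step), the values ψ(0), ψ(1), …, ψ(44) are: 0, 1, 23, 27, 34, 20, 36, 13, 17, 9, 10, 41, 18, 7, 29, 0, 31, 8, 27, 19, 5, 36, 43, 2, 9, 40, 26, 18, 37, 14, 0, 16, 38, 27, 4, 35, 36, 28, 32, 9, 25, 11, 18, 22, 44.
The distinct values are {0, 1, 2, 4, 5, 7, 8, 9, 10, 11, 13, 14, 16, 17, 18, 19, 20, 22, 23, 25, 26, 27, 28, 29, 31, 32, 34, 35, 36, 37, 38, 40, 41, 43, 44}; there are 35 of them.

35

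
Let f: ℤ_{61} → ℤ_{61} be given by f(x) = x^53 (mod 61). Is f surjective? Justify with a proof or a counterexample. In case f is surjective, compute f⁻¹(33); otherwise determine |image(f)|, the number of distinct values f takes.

23

Since 61 is prime, the nonzero elements of ℤ_{61} form a cyclic group of order 60.
As gcd(53, 60) = 1, raising to the 53rd power is a bijection on this group: if x_1^53 ≡ x_2^53 then (x_1x_2^{−1})^53 = 1, and the only element of order dividing gcd(53, 60) = 1 is 1, so x_1 = x_2.
With f(0) = 0 this makes f injective on all of ℤ_{61}, hence bijective (finite equal-size domain and codomain). In particular f is surjective.
Since f is surjective, we find the preimage of 33. The inverse of x ↦ x^53 on (ℤ_{61})^× is x ↦ x^17, because 53·17 = 901 = 15·60 + 1 ≡ 1 (mod 60) and x^{60} = 1 for x ≠ 0 (Fermat). So f⁻¹(33) = 33^17 mod 61.
Repeated squaring mod 61: 33^1 ≡ 33, 33^2 ≡ 33² = 1089 ≡ 52, 33^4 ≡ 52² = 2704 ≡ 20, 33^8 ≡ 20² = 400 ≡ 34, 33^16 ≡ 34² = 1156 ≡ 58. Since 17 = 16 + 1, 33^17 ≡ 58·33: 58·33 = 1914 ≡ 23. So 33^17 ≡ 23 (mod 61).
Hence f⁻¹(33) = 23.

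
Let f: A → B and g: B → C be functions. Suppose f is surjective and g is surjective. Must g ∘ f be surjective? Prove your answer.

surjective

Let c ∈ C. Since g is surjective, there is b ∈ B with g(b) = c. Since f is surjective, there is a ∈ A with f(a) = b.
Then (g ∘ f)(a) = g(b) = c. Therefore g ∘ f is surjective.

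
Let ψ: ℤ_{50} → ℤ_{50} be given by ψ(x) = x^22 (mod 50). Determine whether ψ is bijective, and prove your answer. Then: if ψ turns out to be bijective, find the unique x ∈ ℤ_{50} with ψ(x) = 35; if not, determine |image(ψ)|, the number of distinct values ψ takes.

ψ(0) = 0^22 = 0.
ψ(10): Repeated squaring mod 50: 10^1 ≡ 10, 10^2 ≡ 10² = 100 ≡ 0, 10^4 ≡ 0² = 0, 10^8 ≡ 0² = 0, 10^16 ≡ 0² = 0. Since 22 = 16 + 4 + 2, 10^22 ≡ 0·0·0: 0·0 = 0, then 0·0 = 0. So 10^22 ≡ 0 (mod 50).
So ψ(0) = ψ(10) = 0 while 0 ≠ 10, hence ψ is not injective, hence not bijective.
Since ψ is not bijective, we determine |image(ψ)|. Computing x^22 mod 50 for each x (by repeated squaring, reducing mod 50 at every step), the values ψ(0), ψ(1), …, ψ(49) are: 0, 1, 4, 9, 16, 25, 36, 49, 14, 31, 0, 21, 44, 19, 46, 25, 6, 39, 24, 11, 0, 41, 34, 29, 26, 25, 26, 29, 34, 41, 0, 11, 24, 39, 6, 25, 46, 19, 44, 21, 0, 31, 14, 49, 36, 25, 16, 9, 4, 1.
The distinct values are {0, 1, 4, 6, 9, 11, 14, 16, 19, 21, 24, 25, 26, 29, 31, 34, 36, 39, 41, 44, 46, 49}; there are 22 of them.

22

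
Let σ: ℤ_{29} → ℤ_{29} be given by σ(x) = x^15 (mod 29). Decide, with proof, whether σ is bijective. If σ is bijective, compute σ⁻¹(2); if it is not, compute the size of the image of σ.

27

Since 29 is prime, the nonzero elements of ℤ_{29} form a cyclic group of order 28.
As gcd(15, 28) = 1, raising to the 15th power is a bijection on this group: if u^15 ≡ v^15 then (uv^{−1})^15 = 1, and the only element of order dividing gcd(15, 28) = 1 is 1, so u = v.
With σ(0) = 0 this makes σ injective on all of ℤ_{29}, hence bijective (finite equal-size domain and codomain). In particular σ is bijective.
Since σ is bijective, we find the preimage of 2. The inverse of x ↦ x^15 on (ℤ_{29})^× is x ↦ x^15, because 15·15 = 225 = 8·28 + 1 ≡ 1 (mod 28) and x^{28} = 1 for x ≠ 0 (Fermat). So σ⁻¹(2) = 2^15 mod 29.
Repeated squaring mod 29: 2^1 ≡ 2, 2^2 ≡ 2² = 4, 2^4 ≡ 4² = 16, 2^8 ≡ 16² = 256 ≡ 24. Since 15 = 8 + 4 + 2 + 1, 2^15 ≡ 24·16·4·2: 24·16 = 384 ≡ 7, then 7·4 = 28, then 28·2 = 56 ≡ 27. So 2^15 ≡ 27 (mod 29).
Hence σ⁻¹(2) = 27.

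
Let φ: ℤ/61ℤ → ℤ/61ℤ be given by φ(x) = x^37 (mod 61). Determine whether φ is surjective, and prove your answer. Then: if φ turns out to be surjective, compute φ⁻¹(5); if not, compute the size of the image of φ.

Since 61 is prime, the nonzero elements of ℤ/61ℤ form a cyclic group of order 60.
As gcd(37, 60) = 1, raising to the 37th power is a bijection on this group: if s^37 ≡ t^37 then (st^{−1})^37 = 1, and the only element of order dividing gcd(37, 60) = 1 is 1, so s = t.
With φ(0) = 0 this makes φ injective on all of ℤ/61ℤ, hence bijective (finite equal-size domain and codomain). In particular φ is surjective.
Since φ is surjective, we find the preimage of 5. The inverse of x ↦ x^37 on (ℤ/61ℤ)^× is x ↦ x^13, because 37·13 = 481 = 8·60 + 1 ≡ 1 (mod 60) and x^{60} = 1 for x ≠ 0 (Fermat). So φ⁻¹(5) = 5^13 mod 61.
Repeated squaring mod 61: 5^1 ≡ 5, 5^2 ≡ 5² = 25, 5^4 ≡ 25² = 625 ≡ 15, 5^8 ≡ 15² = 225 ≡ 42. Since 13 = 8 + 4 + 1, 5^13 ≡ 42·15·5: 42·15 = 630 ≡ 20, then 20·5 = 100 ≡ 39. So 5^13 ≡ 39 (mod 61).
Hence φ⁻¹(5) = 39.

39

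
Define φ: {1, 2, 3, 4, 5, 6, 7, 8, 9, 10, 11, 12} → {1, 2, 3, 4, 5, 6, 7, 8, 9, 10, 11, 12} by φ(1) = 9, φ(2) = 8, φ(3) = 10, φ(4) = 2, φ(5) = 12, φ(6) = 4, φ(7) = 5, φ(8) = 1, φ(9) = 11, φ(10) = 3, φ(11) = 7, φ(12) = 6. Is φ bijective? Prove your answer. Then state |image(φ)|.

The values 9, 8, 10, 2, 12, 4, 5, 1, 11, 3, 7, 6 are a permutation of {1, 2, 3, 4, 5, 6, 7, 8, 9, 10, 11, 12}: each element appears exactly once.
So φ is injective and surjective, hence bijective.
The image of φ is {1, 2, 3, 4, 5, 6, 7, 8, 9, 10, 11, 12}, which has 12 elements.

12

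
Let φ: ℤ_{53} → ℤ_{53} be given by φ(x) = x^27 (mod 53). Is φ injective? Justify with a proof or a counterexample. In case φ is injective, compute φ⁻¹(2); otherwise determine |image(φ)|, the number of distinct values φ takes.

51

Since 53 is prime, the nonzero elements of ℤ_{53} form a cyclic group of order 52.
As gcd(27, 52) = 1, raising to the 27th power is a bijection on this group: if x_1^27 ≡ x_2^27 then (x_1x_2^{−1})^27 = 1, and the only element of order dividing gcd(27, 52) = 1 is 1, so x_1 = x_2.
With φ(0) = 0 this makes φ injective on all of ℤ_{53}, hence bijective (finite equal-size domain and codomain). In particular φ is injective.
Since φ is injective, we find the preimage of 2. The inverse of x ↦ x^27 on (ℤ_{53})^× is x ↦ x^27, because 27·27 = 729 = 14·52 + 1 ≡ 1 (mod 52) and x^{52} = 1 for x ≠ 0 (Fermat). So φ⁻¹(2) = 2^27 mod 53.
Repeated squaring mod 53: 2^1 ≡ 2, 2^2 ≡ 2² = 4, 2^4 ≡ 4² = 16, 2^8 ≡ 16² = 256 ≡ 44, 2^16 ≡ 44² = 1936 ≡ 28. Since 27 = 16 + 8 + 2 + 1, 2^27 ≡ 28·44·4·2: 28·44 = 1232 ≡ 13, then 13·4 = 52, then 52·2 = 104 ≡ 51. So 2^27 ≡ 51 (mod 53).
Hence φ⁻¹(2) = 51.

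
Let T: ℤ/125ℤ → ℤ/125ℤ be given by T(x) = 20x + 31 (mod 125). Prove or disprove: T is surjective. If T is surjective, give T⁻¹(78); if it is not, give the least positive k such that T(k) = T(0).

Recall: T is surjective if every y in the codomain equals T(x) for some x in the domain.
Since gcd(20, 125) = 5, we have 20x ≡ 0 (mod 5) for all x, so T(x) ≡ 1 (mod 5).
But 0 ≢ 1 (mod 5), so 0 ∈ ℤ/125ℤ has no preimage. So T is not surjective.
Since T is not surjective, we find the least positive k with T(k) = T(0): this means 20k ≡ 0 (mod 125), i.e. 125 ∣ 20k. Since gcd(20, 125) = 5, dividing through by 5 this holds exactly when 25 ∣ 4k, and as gcd(4, 25) = 1, exactly when 25 ∣ k.
The smallest positive such k is 25.

25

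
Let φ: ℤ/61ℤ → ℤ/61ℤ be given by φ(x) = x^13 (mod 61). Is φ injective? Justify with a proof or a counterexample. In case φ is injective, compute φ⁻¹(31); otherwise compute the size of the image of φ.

Since 61 is prime, the nonzero elements of ℤ/61ℤ form a cyclic group of order 60.
As gcd(13, 60) = 1, raising to the 13th power is a bijection on this group: if s^13 ≡ t^13 then (st^{−1})^13 = 1, and the only element of order dividing gcd(13, 60) = 1 is 1, so s = t.
With φ(0) = 0 this makes φ injective on all of ℤ/61ℤ, hence bijective (finite equal-size domain and codomain). In particular φ is injective.
Since φ is injective, we find the preimage of 31. The inverse of x ↦ x^13 on (ℤ/61ℤ)^× is x ↦ x^37, because 13·37 = 481 = 8·60 + 1 ≡ 1 (mod 60) and x^{60} = 1 for x ≠ 0 (Fermat). So φ⁻¹(31) = 31^37 mod 61.
Repeated squaring mod 61: 31^1 ≡ 31, 31^2 ≡ 31² = 961 ≡ 46, 31^4 ≡ 46² = 2116 ≡ 42, 31^8 ≡ 42² = 1764 ≡ 56, 31^16 ≡ 56² = 3136 ≡ 25, 31^32 ≡ 25² = 625 ≡ 15. Since 37 = 32 + 4 + 1, 31^37 ≡ 15·42·31: 15·42 = 630 ≡ 20, then 20·31 = 620 ≡ 10. So 31^37 ≡ 10 (mod 61).
Hence φ⁻¹(31) = 10.

10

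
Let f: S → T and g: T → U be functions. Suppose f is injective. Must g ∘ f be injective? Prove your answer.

not injective

No. Take S = T = U = {1, 2}, f = identity (injective), and g(x) = 1 for every x.
Then (g ∘ f)(1) = 1 = (g ∘ f)(2) with 1 ≠ 2, so g ∘ f is not injective.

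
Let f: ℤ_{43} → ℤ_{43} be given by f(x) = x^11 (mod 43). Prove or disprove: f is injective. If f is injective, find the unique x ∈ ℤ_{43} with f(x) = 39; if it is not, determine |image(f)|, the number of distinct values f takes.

Since 43 is prime, the nonzero elements of ℤ_{43} form a cyclic group of order 42.
As gcd(11, 42) = 1, raising to the 11th power is a bijection on this group: if s^11 ≡ t^11 then (st^{−1})^11 = 1, and the only element of order dividing gcd(11, 42) = 1 is 1, so s = t.
With f(0) = 0 this makes f injective on all of ℤ_{43}, hence bijective (finite equal-size domain and codomain). In particular f is injective.
Since f is injective, we find the preimage of 39. The inverse of x ↦ x^11 on (ℤ_{43})^× is x ↦ x^23, because 11·23 = 253 = 6·42 + 1 ≡ 1 (mod 42) and x^{42} = 1 for x ≠ 0 (Fermat). So f⁻¹(39) = 39^23 mod 43.
Repeated squaring mod 43: 39^1 ≡ 39, 39^2 ≡ 39² = 1521 ≡ 16, 39^4 ≡ 16² = 256 ≡ 41, 39^8 ≡ 41² = 1681 ≡ 4, 39^16 ≡ 4² = 16. Since 23 = 16 + 4 + 2 + 1, 39^23 ≡ 16·41·16·39: 16·41 = 656 ≡ 11, then 11·16 = 176 ≡ 4, then 4·39 = 156 ≡ 27. So 39^23 ≡ 27 (mod 43).
Hence f⁻¹(39) = 27.

27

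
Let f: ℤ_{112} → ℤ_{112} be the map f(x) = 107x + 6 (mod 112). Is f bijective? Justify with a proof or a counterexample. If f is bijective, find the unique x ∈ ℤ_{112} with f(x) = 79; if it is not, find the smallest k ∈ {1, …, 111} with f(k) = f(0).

Recall: f is injective if f(s) = f(t) implies s = t.
Suppose f(s) = f(t) in ℤ_{112}. Then 107s + 6 ≡ 107t + 6 (mod 112), therefore 107(s − t) ≡ 0 (mod 112).
Since gcd(107, 112) = 1, 107 is invertible modulo 112, so s − t ≡ 0 (mod 112), i.e. s = t.
We now compute 107⁻¹ mod 112 explicitly. Euclid's algorithm: 112 = 1·107 + 5, 107 = 21·5 + 2, 5 = 2·2 + 1; back-substituting gives 1 = 67·107 − 64·112, so 107⁻¹ ≡ 67 (mod 112).
For any y ∈ ℤ_{112}, x = 67(y − 6) mod 112 satisfies f(x) = 107·67(y − 6) + 6 ≡ y (since 107·67 ≡ 1 mod 112). So every y has a preimage.
Therefore f is bijective.
Since f is bijective, we compute f⁻¹(79): solve 107x + 6 ≡ 79 (mod 112), i.e. 107x ≡ 73 (mod 112).
Multiplying by 107⁻¹ = 67 gives x ≡ 67·73 = 4891 = 43·112 + 75 ≡ 75 (mod 112).
Check: f(75) = 107·75 + 6 = 8031 = 71·112 + 79 ≡ 79 (mod 112).

75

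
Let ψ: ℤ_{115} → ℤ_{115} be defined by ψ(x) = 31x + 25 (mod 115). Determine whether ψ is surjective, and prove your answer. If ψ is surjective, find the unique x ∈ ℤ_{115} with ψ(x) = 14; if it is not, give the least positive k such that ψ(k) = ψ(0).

Since gcd(31, 115) = 1, 31 is invertible modulo 115. Euclid's algorithm: 115 = 3·31 + 22, 31 = 1·22 + 9, 22 = 2·9 + 4, 9 = 2·4 + 1; back-substituting gives 1 = 26·31 − 7·115, so 31⁻¹ ≡ 26 (mod 115).
For any y ∈ ℤ_{115}, x = 26(y − 25) mod 115 satisfies ψ(x) = 31·26(y − 25) + 25 ≡ y (since 31·26 ≡ 1 mod 115). So every y has a preimage.
Thus ψ is surjective.
Since ψ is surjective, we find ψ⁻¹(14): we need 31x ≡ 14 − 25 ≡ 104 (mod 115). Using 31⁻¹ = 26: x ≡ 26·104 = 2704 = 23·115 + 59, so x = 59.
Check: ψ(59) = 31·59 + 25 = 1854 = 16·115 + 14 ≡ 14 (mod 115).

59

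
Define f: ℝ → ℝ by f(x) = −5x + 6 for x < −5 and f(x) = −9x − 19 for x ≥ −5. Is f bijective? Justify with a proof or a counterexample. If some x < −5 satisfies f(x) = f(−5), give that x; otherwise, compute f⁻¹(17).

-4

Both pieces are strictly decreasing (slopes −5 and −9), so each is injective on its own interval.
The left piece maps (−∞, −5) onto (31, ∞); the right piece maps [−5, ∞) onto (−∞, 26].
The images leave a gap (31 has no preimage), so f is not surjective, hence not bijective.
Because the two images are disjoint, no x < −5 has f(x) = f(−5), so we compute f⁻¹(17): 17 lies in (−∞, 26], so solve −9x − 19 = 17: x = (17 + 19)/(−9) = −4.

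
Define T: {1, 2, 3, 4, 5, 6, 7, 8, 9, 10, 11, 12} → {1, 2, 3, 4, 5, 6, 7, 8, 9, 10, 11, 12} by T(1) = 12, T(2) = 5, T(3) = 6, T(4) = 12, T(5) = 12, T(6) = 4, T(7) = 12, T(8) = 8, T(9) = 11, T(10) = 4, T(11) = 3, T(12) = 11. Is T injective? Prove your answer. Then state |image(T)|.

T(1) = 12 = T(4) with 1 ≠ 4, so T is not injective.
The image of T is {3, 4, 5, 6, 8, 11, 12}, which has 7 elements.

7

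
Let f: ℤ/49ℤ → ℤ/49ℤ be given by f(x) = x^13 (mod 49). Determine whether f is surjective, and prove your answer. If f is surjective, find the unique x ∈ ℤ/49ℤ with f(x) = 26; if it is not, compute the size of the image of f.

f(0) = 0^13 = 0.
f(7): Repeated squaring mod 49: 7^1 ≡ 7, 7^2 ≡ 7² = 49 ≡ 0, 7^4 ≡ 0² = 0, 7^8 ≡ 0² = 0. Since 13 = 8 + 4 + 1, 7^13 ≡ 0·0·7: 0·0 = 0, then 0·7 = 0. So 7^13 ≡ 0 (mod 49).
So f(0) = f(7) = 0 while 0 ≠ 7, therefore f is not injective.
A non-injective map from the 49-element set ℤ/49ℤ to itself takes at most 48 distinct values, so it cannot be surjective. Hence f is not surjective.
Since f is not surjective, we determine |image(f)|. Computing x^13 mod 49 for each x (by repeated squaring, reducing mod 49 at every step), the values f(0), f(1), …, f(48) are: 0, 1, 9, 10, 32, 33, 41, 0, 43, 2, 3, 25, 26, 34, 0, 36, 44, 45, 18, 19, 27, 0, 29, 37, 38, 11, 12, 20, 0, 22, 30, 31, 4, 5, 13, 0, 15, 23, 24, 46, 47, 6, 0, 8, 16, 17, 39, 40, 48.
The distinct values are {0, 1, 2, 3, 4, 5, 6, 8, 9, 10, 11, 12, 13, 15, 16, 17, 18, 19, 20, 22, 23, 24, 25, 26, 27, 29, 30, 31, 32, 33, 34, 36, 37, 38, 39, 40, 41, 43, 44, 45, 46, 47, 48}; there are 43 of them.

43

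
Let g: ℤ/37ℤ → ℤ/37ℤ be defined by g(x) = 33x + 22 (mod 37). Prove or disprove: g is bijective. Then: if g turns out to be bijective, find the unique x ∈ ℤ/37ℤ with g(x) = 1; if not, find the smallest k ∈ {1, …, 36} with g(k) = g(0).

33

Suppose g(a) = g(b) in ℤ/37ℤ. Then 33a + 22 ≡ 33b + 22 (mod 37), hence 33(a − b) ≡ 0 (mod 37).
Since gcd(33, 37) = 1, 33 is invertible modulo 37, therefore a − b ≡ 0 (mod 37), i.e. a = b.
We now compute 33⁻¹ mod 37 explicitly. Euclid's algorithm: 37 = 1·33 + 4, 33 = 8·4 + 1; back-substituting gives 1 = 9·33 − 8·37, so 33⁻¹ ≡ 9 (mod 37).
Then y ↦ 9(y − 22) is a two-sided inverse to g, so every y ∈ ℤ/37ℤ has a preimage.
Hence g is bijective.
Since g is bijective, we find g⁻¹(1): we need 33x ≡ 1 − 22 ≡ 16 (mod 37). Using 33⁻¹ = 9: x ≡ 9·16 = 144 = 3·37 + 33, so x = 33.
Check: g(33) = 33·33 + 22 = 1111 = 30·37 + 1 ≡ 1 (mod 37).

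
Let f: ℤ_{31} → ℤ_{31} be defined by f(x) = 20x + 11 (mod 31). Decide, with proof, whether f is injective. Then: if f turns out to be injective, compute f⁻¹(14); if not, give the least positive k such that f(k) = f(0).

11

Suppose f(s) = f(t) in ℤ_{31}. Then 20s + 11 ≡ 20t + 11 (mod 31), so 20(s − t) ≡ 0 (mod 31).
Since gcd(20, 31) = 1, 20 is invertible modulo 31, so s − t ≡ 0 (mod 31), i.e. s = t.
Thus f is injective.
We now compute 20⁻¹ mod 31 explicitly. Euclid's algorithm: 31 = 1·20 + 11, 20 = 1·11 + 9, 11 = 1·9 + 2, 9 = 4·2 + 1; back-substituting gives 1 = 14·20 − 9·31, so 20⁻¹ ≡ 14 (mod 31).
Since f is injective, we find f⁻¹(14): we need 20x ≡ 14 − 11 ≡ 3 (mod 31). Using 20⁻¹ = 14: x ≡ 14·3 = 42 = 1·31 + 11, so x = 11.
Check: f(11) = 20·11 + 11 = 231 = 7·31 + 14 ≡ 14 (mod 31).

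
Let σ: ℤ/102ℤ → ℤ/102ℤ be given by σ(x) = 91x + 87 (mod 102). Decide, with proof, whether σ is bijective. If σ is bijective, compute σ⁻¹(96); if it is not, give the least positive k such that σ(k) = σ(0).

If σ(s) = σ(t), then 91s ≡ 91t (mod 102). Because gcd(91, 102) = 1, we may cancel 91 to get s ≡ t (mod 102).
We now compute 91⁻¹ mod 102 explicitly. Euclid's algorithm: 102 = 1·91 + 11, 91 = 8·11 + 3, 11 = 3·3 + 2, 3 = 1·2 + 1; back-substituting gives 1 = 37·91 − 33·102, so 91⁻¹ ≡ 37 (mod 102).
Then y ↦ 37(y − 87) is a two-sided inverse to σ, so every y ∈ ℤ/102ℤ has a preimage.
Thus σ is bijective.
Since σ is bijective, we compute σ⁻¹(96): solve 91x + 87 ≡ 96 (mod 102), i.e. 91x ≡ 9 (mod 102).
Multiplying by 91⁻¹ = 37 gives x ≡ 37·9 = 333 = 3·102 + 27 ≡ 27 (mod 102).
Check: σ(27) = 91·27 + 87 = 2544 = 24·102 + 96 ≡ 96 (mod 102).

27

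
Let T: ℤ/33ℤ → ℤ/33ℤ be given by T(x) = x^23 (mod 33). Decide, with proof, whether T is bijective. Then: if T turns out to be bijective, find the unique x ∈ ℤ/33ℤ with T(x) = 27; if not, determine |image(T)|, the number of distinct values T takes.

Computing x^23 mod 33 for each x (by repeated squaring, reducing mod 33 at every step), the values T(0), T(1), …, T(32) are: 0, 1, 8, 27, 31, 26, 18, 13, 17, 3, 10, 11, 12, 19, 5, 9, 4, 29, 24, 28, 14, 21, 22, 23, 30, 16, 20, 15, 7, 2, 6, 25, 32.
Every element of ℤ/33ℤ appears exactly once in this list, so T is a bijection, and in particular bijective.
Since T is bijective, we read off the preimage of 27 from the same table: T(3) = 27, so T⁻¹(27) = 3.

3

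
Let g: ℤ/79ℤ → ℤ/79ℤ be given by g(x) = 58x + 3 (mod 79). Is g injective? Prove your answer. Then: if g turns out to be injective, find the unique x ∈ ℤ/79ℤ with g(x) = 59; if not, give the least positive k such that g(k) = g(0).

50

If g(a) = g(b), then 58a ≡ 58b (mod 79). Because gcd(58, 79) = 1, we may cancel 58 to get a ≡ b (mod 79).
Therefore g is injective.
We now compute 58⁻¹ mod 79 explicitly. Euclid's algorithm: 79 = 1·58 + 21, 58 = 2·21 + 16, 21 = 1·16 + 5, 16 = 3·5 + 1; back-substituting gives 1 = 15·58 − 11·79, so 58⁻¹ ≡ 15 (mod 79).
Since g is injective, we compute g⁻¹(59): solve 58x + 3 ≡ 59 (mod 79), i.e. 58x ≡ 56 (mod 79).
Multiplying by 58⁻¹ = 15 gives x ≡ 15·56 = 840 = 10·79 + 50 ≡ 50 (mod 79).
Check: g(50) = 58·50 + 3 = 2903 = 36·79 + 59 ≡ 59 (mod 79).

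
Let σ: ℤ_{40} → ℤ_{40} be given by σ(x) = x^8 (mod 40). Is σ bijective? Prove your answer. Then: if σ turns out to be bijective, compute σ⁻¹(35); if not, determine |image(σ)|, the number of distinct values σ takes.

σ(1) = 1^8 = 1.
σ(3): Repeated squaring mod 40: 3^1 ≡ 3, 3^2 ≡ 3² = 9, 3^4 ≡ 9² = 81 ≡ 1, 3^8 ≡ 1² = 1. So 3^8 ≡ 1 (mod 40).
So σ(1) = σ(3) = 1 while 1 ≠ 3, thus σ is not injective, hence not bijective.
Since σ is not bijective, we determine |image(σ)|. Computing x^8 mod 40 for each x (by repeated squaring, reducing mod 40 at every step), the values σ(0), σ(1), …, σ(39) are: 0, 1, 16, 1, 16, 25, 16, 1, 16, 1, 0, 1, 16, 1, 16, 25, 16, 1, 16, 1, 0, 1, 16, 1, 16, 25, 16, 1, 16, 1, 0, 1, 16, 1, 16, 25, 16, 1, 16, 1.
The distinct values are {0, 1, 16, 25}; there are 4 of them.

4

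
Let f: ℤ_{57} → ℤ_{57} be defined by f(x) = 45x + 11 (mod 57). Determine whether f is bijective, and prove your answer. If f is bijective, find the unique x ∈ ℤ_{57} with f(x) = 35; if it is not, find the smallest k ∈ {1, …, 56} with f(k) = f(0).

Recall: f is injective if f(x_1) = f(x_2) implies x_1 = x_2.
We have gcd(45, 57) = 3 > 1. Taking x_1 = 0 and x_2 = 19: f(0) = 11 and f(19) = 45·19 + 11 = 866 ≡ 11 (mod 57).
So f(0) = f(19) while 0 ≠ 19, therefore f is not injective, hence not bijective.
Since f is not bijective, we find the least positive k with f(k) = f(0): this means 45k ≡ 0 (mod 57), i.e. 57 ∣ 45k. Since gcd(45, 57) = 3, dividing through by 3 this holds exactly when 19 ∣ 15k, and as gcd(15, 19) = 1, exactly when 19 ∣ k.
The smallest positive such k is 19.

19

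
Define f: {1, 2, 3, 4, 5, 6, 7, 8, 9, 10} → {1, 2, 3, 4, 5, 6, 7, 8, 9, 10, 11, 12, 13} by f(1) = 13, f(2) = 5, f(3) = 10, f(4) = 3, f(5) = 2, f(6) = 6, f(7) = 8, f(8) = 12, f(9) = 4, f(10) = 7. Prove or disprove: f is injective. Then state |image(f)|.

The values f(1), …, f(10) are 13, 5, 10, 3, 2, 6, 8, 12, 4, 7 — all distinct.
So f(u) = f(v) only when u = v, and f is injective.
The image of f is {2, 3, 4, 5, 6, 7, 8, 10, 12, 13}, which has 10 elements.

10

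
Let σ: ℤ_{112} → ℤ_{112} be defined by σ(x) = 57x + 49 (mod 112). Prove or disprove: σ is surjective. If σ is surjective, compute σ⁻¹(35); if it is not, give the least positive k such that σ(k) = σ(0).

Since gcd(57, 112) = 1, 57 is invertible modulo 112. Euclid's algorithm: 112 = 1·57 + 55, 57 = 1·55 + 2, 55 = 27·2 + 1; back-substituting gives 1 = 57·57 − 29·112, so 57⁻¹ ≡ 57 (mod 112).
For any y ∈ ℤ_{112}, x = 57(y − 49) mod 112 satisfies σ(x) = 57·57(y − 49) + 49 ≡ y (since 57·57 ≡ 1 mod 112). So every y has a preimage.
So σ is surjective.
Since σ is surjective, we find σ⁻¹(35): we need 57x ≡ 35 − 49 ≡ 98 (mod 112). Using 57⁻¹ = 57: x ≡ 57·98 = 5586 = 49·112 + 98, so x = 98.
Check: σ(98) = 57·98 + 49 = 5635 = 50·112 + 35 ≡ 35 (mod 112).

98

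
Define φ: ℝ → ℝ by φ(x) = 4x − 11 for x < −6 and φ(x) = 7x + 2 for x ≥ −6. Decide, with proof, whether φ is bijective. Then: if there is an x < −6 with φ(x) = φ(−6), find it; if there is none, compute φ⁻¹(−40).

-29/4

Both pieces are strictly increasing (slopes 4 and 7), so each is injective on its own interval.
The left piece maps (−∞, −6) onto (−∞, −35); the right piece maps [−6, ∞) onto [−40, ∞).
These images overlap. In particular φ(−6) = −40 (right piece), and solving 4x − 11 = −40 on the left piece gives x = −29/4 < −6.
So φ(−29/4) = φ(−6) with −29/4 ≠ −6, and φ is not injective, hence not bijective. This x = −29/4 is the requested value below −6.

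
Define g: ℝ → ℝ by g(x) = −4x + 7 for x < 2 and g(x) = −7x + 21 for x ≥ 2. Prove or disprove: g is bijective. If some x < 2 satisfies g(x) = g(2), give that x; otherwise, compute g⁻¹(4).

0

Both pieces are strictly decreasing (slopes −4 and −7), so each is injective on its own interval.
The left piece maps (−∞, 2) onto (−1, ∞); the right piece maps [2, ∞) onto (−∞, 7].
These images overlap. In particular g(2) = 7 (right piece), and solving −4x + 7 = 7 on the left piece gives x = 0 < 2.
So g(0) = g(2) with 0 ≠ 2, and g is not injective, hence not bijective. This x = 0 is the requested value below 2.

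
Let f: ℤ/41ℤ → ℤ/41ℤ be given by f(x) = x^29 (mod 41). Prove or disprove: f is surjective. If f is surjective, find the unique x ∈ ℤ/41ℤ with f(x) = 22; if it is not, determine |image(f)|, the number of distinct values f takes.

Since 41 is prime, the nonzero elements of ℤ/41ℤ form a cyclic group of order 40.
As gcd(29, 40) = 1, raising to the 29th power is a bijection on this group: if u^29 ≡ v^29 then (uv^{−1})^29 = 1, and the only element of order dividing gcd(29, 40) = 1 is 1, so u = v.
With f(0) = 0 this makes f injective on all of ℤ/41ℤ, hence bijective (finite equal-size domain and codomain). In particular f is surjective.
Since f is surjective, we find the preimage of 22. The inverse of x ↦ x^29 on (ℤ/41ℤ)^× is x ↦ x^29, because 29·29 = 841 = 21·40 + 1 ≡ 1 (mod 40) and x^{40} = 1 for x ≠ 0 (Fermat). So f⁻¹(22) = 22^29 mod 41.
Repeated squaring mod 41: 22^1 ≡ 22, 22^2 ≡ 22² = 484 ≡ 33, 22^4 ≡ 33² = 1089 ≡ 23, 22^8 ≡ 23² = 529 ≡ 37, 22^16 ≡ 37² = 1369 ≡ 16. Since 29 = 16 + 8 + 4 + 1, 22^29 ≡ 16·37·23·22: 16·37 = 592 ≡ 18, then 18·23 = 414 ≡ 4, then 4·22 = 88 ≡ 6. So 22^29 ≡ 6 (mod 41).
Hence f⁻¹(22) = 6.

6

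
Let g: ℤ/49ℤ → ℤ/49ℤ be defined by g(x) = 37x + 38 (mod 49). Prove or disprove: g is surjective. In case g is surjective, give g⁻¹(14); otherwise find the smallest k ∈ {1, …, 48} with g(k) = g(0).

By definition, surjectivity means every element of the codomain has a preimage under g.
Since gcd(37, 49) = 1, 37 is invertible modulo 49. Euclid's algorithm: 49 = 1·37 + 12, 37 = 3·12 + 1; back-substituting gives 1 = 4·37 − 3·49, so 37⁻¹ ≡ 4 (mod 49).
Then y ↦ 4(y − 38) is a two-sided inverse to g, so every y ∈ ℤ/49ℤ has a preimage.
So g is surjective.
Since g is surjective, we compute g⁻¹(14): solve 37x + 38 ≡ 14 (mod 49), i.e. 37x ≡ 25 (mod 49).
Multiplying by 37⁻¹ = 4 gives x ≡ 4·25 = 100 = 2·49 + 2 ≡ 2 (mod 49).
Check: g(2) = 37·2 + 38 = 112 = 2·49 + 14 ≡ 14 (mod 49).

2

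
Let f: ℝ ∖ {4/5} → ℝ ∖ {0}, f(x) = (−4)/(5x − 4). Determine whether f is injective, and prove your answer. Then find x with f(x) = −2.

Suppose f(s) = f(t). Cross-multiplying: (−4)(5t − 4) = (−4)(5s − 4).
Expanding both sides and cancelling the symmetric terms leaves 20·(s − t) = 0. Since 20 ≠ 0, s = t. Thus f is injective.
Solving f(x) = −2: cross-multiplying gives −4 = −2(5x − 4), which rearranges to 10x = 12, so x = 6/5.

6/5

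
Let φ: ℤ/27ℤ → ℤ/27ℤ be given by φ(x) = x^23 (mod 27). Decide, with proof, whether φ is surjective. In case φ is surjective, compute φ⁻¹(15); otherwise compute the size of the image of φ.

19

φ(0) = 0^23 = 0.
φ(3): Repeated squaring mod 27: 3^1 ≡ 3, 3^2 ≡ 3² = 9, 3^4 ≡ 9² = 81 ≡ 0, 3^8 ≡ 0² = 0, 3^16 ≡ 0² = 0. Since 23 = 16 + 4 + 2 + 1, 3^23 ≡ 0·0·9·3: 0·0 = 0, then 0·9 = 0, then 0·3 = 0. So 3^23 ≡ 0 (mod 27).
So φ(0) = φ(3) = 0 while 0 ≠ 3, thus φ is not injective.
A non-injective map from the 27-element set ℤ/27ℤ to itself takes at most 26 distinct values, so it cannot be surjective. So φ is not surjective.
Since φ is not surjective, we determine |image(φ)|. Computing x^23 mod 27 for each x (by repeated squaring, reducing mod 27 at every step), the values φ(0), φ(1), …, φ(26) are: 0, 1, 5, 0, 25, 20, 0, 13, 17, 0, 19, 23, 0, 16, 11, 0, 4, 8, 0, 10, 14, 0, 7, 2, 0, 22, 26.
The distinct values are {0, 1, 2, 4, 5, 7, 8, 10, 11, 13, 14, 16, 17, 19, 20, 22, 23, 25, 26}; there are 19 of them.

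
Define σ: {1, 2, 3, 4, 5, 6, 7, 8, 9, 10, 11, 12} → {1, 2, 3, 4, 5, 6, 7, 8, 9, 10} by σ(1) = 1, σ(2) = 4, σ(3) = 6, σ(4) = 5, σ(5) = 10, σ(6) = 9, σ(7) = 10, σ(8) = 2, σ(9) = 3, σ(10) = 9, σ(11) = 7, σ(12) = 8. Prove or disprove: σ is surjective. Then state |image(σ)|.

10

Every element of the codomain has a preimage: 1 = σ(1), 2 = σ(8), 3 = σ(9), 4 = σ(2), 5 = σ(4), 6 = σ(3), 7 = σ(11), 8 = σ(12), 9 = σ(6), 10 = σ(5).
Hence σ is surjective.
The image of σ is {1, 2, 3, 4, 5, 6, 7, 8, 9, 10}, which has 10 elements.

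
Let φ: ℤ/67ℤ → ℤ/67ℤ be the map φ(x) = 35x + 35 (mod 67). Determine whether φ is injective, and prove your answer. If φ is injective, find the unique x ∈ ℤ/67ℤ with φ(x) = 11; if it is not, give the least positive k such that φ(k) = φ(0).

51

Recall: φ is injective if φ(u) = φ(v) implies u = v.
If φ(u) = φ(v), then 35u ≡ 35v (mod 67). Because gcd(35, 67) = 1, we may cancel 35 to get u ≡ v (mod 67).
Hence φ is injective.
We now compute 35⁻¹ mod 67 explicitly. Euclid's algorithm: 67 = 1·35 + 32, 35 = 1·32 + 3, 32 = 10·3 + 2, 3 = 1·2 + 1; back-substituting gives 1 = 23·35 − 12·67, so 35⁻¹ ≡ 23 (mod 67).
Since φ is injective, we compute φ⁻¹(11): solve 35x + 35 ≡ 11 (mod 67), i.e. 35x ≡ 43 (mod 67).
Multiplying by 35⁻¹ = 23 gives x ≡ 23·43 = 989 = 14·67 + 51 ≡ 51 (mod 67).
Check: φ(51) = 35·51 + 35 = 1820 = 27·67 + 11 ≡ 11 (mod 67).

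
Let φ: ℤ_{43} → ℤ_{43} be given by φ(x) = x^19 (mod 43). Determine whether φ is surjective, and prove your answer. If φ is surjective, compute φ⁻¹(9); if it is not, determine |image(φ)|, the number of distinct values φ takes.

14

Since 43 is prime, the nonzero elements of ℤ_{43} form a cyclic group of order 42.
As gcd(19, 42) = 1, raising to the 19th power is a bijection on this group: if s^19 ≡ t^19 then (st^{−1})^19 = 1, and the only element of order dividing gcd(19, 42) = 1 is 1, so s = t.
With φ(0) = 0 this makes φ injective on all of ℤ_{43}, hence bijective (finite equal-size domain and codomain). In particular φ is surjective.
Since φ is surjective, we find the preimage of 9. The inverse of x ↦ x^19 on (ℤ_{43})^× is x ↦ x^31, because 19·31 = 589 = 14·42 + 1 ≡ 1 (mod 42) and x^{42} = 1 for x ≠ 0 (Fermat). So φ⁻¹(9) = 9^31 mod 43.
Repeated squaring mod 43: 9^1 ≡ 9, 9^2 ≡ 9² = 81 ≡ 38, 9^4 ≡ 38² = 1444 ≡ 25, 9^8 ≡ 25² = 625 ≡ 23, 9^16 ≡ 23² = 529 ≡ 13. Since 31 = 16 + 8 + 4 + 2 + 1, 9^31 ≡ 13·23·25·38·9: 13·23 = 299 ≡ 41, then 41·25 = 1025 ≡ 36, then 36·38 = 1368 ≡ 35, then 35·9 = 315 ≡ 14. So 9^31 ≡ 14 (mod 43).
Hence φ⁻¹(9) = 14.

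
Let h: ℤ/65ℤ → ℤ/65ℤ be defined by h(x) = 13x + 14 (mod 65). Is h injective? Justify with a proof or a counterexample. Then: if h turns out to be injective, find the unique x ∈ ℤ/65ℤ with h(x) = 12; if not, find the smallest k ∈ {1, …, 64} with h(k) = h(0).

5

Recall that injectivity means: for all x_1, x_2 in the domain, h(x_1) = h(x_2) implies x_1 = x_2.
We have gcd(13, 65) = 13 > 1. Taking x_1 = 0 and x_2 = 5: h(0) = 14 and h(5) = 13·5 + 14 = 79 ≡ 14 (mod 65).
So h(0) = h(5) while 0 ≠ 5, thus h is not injective.
Since h is not injective, we find the least positive k with h(k) = h(0): this means 13k ≡ 0 (mod 65), i.e. 65 ∣ 13k. Since gcd(13, 65) = 13, dividing through by 13 this holds exactly when 5 ∣ k.
The smallest positive such k is 5.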